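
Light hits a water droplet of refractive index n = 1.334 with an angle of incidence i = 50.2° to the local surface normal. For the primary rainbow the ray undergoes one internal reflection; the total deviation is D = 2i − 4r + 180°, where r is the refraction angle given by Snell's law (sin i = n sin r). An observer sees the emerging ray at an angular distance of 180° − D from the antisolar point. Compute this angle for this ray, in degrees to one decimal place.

40.3°

sin r = sin 50.2° / 1.334 = 0.7683/1.334 = 0.5759; r = 35.16°.
D = 2·50.2° − 4·35.16° + 180° = 100.40° − 140.66° + 180° = 139.74°.
Angle from antisolar point = 180° − D = 40.26°.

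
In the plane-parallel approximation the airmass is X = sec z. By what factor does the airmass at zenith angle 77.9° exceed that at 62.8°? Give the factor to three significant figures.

X(77.9°)/X(62.8°) = sec 77.9° / sec 62.8° = cos 62.8° / cos 77.9° = 0.4571/0.2096 = 2.1806.

2.18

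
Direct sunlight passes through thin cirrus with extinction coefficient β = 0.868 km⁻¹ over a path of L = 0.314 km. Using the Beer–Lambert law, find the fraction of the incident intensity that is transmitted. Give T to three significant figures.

0.761

τ = β·L = 0.868 × 0.314 = 0.2726.
T = exp(−0.2726) = 0.7614.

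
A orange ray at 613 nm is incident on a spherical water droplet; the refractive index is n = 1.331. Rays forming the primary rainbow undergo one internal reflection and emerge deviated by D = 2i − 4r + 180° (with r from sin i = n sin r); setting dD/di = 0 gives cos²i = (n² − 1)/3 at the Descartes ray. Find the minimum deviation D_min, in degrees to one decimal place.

cos²i = (1.77156 − 1)/3 = 0.25719; i = arccos(0.50714) = 59.527°.
sin r = sin 59.527°/1.331 = 0.64753; r = 40.356°.
D_min = 2·59.527° − 4·40.356° + 180° = 137.630°.

137.6°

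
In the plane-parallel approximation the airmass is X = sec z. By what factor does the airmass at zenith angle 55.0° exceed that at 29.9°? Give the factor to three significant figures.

X(55.0°)/X(29.9°) = sec 55.0° / sec 29.9° = cos 29.9° / cos 55.0° = 0.8669/0.5736 = 1.5114.

1.51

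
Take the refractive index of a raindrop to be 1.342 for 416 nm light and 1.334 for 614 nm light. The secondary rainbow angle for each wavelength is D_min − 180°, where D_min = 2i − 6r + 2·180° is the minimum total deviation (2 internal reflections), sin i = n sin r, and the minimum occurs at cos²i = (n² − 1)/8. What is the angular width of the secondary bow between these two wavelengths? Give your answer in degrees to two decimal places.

2.07°

At 416 nm (n = 1.342): cos²i = 0.10012 → i = 71.554°, r = 44.981°, D_min = 233.222°, rainbow angle = 53.222°.
At 614 nm (n = 1.334): cos²i = 0.09744 → i = 71.810°, r = 45.411°, D_min = 231.153°, rainbow angle = 51.153°.
Angular width = |53.222° − 51.153°| = 2.070°.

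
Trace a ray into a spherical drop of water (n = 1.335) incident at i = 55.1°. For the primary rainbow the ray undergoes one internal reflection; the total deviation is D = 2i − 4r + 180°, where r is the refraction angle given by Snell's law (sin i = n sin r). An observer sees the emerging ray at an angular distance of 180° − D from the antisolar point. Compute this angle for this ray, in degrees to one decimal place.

41.4°

sin r = sin 55.1° / 1.335 = 0.8202/1.335 = 0.6143; r = 37.90°.
D = 2·55.1° − 4·37.90° + 180° = 110.20° − 151.62° + 180° = 138.58°.
Angle from antisolar point = 180° − D = 41.42°.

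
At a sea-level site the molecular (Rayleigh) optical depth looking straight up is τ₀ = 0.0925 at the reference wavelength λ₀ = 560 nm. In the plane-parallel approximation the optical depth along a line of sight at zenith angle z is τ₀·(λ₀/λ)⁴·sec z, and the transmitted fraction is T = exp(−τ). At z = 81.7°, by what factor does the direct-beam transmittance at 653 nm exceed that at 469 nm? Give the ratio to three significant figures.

2.60

Airmass: sec 81.7° = 6.9273.
τ(653 nm) = 0.0925 × (560/653)⁴ × 6.9273 = 0.0925 × 0.5409 × 6.9273 = 0.3466.
τ(469 nm) = 0.0925 × (560/469)⁴ × 6.9273 = 0.0925 × 2.0326 × 6.9273 = 1.3025.
T(653)/T(469) = exp(τ_B − τ_A) = exp(0.9559) = 2.6010.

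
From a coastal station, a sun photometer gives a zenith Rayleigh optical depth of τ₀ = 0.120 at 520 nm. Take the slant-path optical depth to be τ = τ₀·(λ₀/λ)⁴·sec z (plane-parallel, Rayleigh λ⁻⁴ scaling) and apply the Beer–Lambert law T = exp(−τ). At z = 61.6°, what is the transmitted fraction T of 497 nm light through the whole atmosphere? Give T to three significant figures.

sec 61.6° = 2.1025.
τ = 0.120 × (520/497)⁴ × 2.1025 = 0.120 × 1.1984 × 2.1025 = 0.3023.
T = exp(−0.3023) = 0.7391.

0.739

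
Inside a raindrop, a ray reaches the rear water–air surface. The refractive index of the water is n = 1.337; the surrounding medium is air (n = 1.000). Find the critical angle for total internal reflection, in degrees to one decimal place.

sin θ_c = n_air / n = 1.000 / 1.337 = 0.7479.
θ_c = arcsin(0.7479) = 48.41°.

48.4°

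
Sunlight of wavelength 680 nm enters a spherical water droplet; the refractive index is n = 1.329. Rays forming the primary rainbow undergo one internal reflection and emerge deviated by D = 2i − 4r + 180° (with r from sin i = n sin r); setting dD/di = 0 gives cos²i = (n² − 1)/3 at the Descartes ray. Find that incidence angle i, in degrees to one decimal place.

cos²i = (1.329² − 1)/3 = (1.76624 − 1)/3 = 0.25541.
cos i = 0.50538, so i = 59.643°.

59.6°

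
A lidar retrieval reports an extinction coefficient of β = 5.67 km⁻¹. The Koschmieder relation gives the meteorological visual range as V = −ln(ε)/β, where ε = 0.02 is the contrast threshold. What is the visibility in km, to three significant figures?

V = −ln(0.02) / 5.67 = 3.912 / 5.67 = 0.6900 km.

0.690 km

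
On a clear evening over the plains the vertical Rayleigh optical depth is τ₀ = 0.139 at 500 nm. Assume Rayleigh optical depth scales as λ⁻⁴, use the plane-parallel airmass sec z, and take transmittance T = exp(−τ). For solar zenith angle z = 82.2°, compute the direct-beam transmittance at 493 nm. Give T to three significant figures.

sec 82.2° = 7.3684.
τ = 0.139 × (500/493)⁴ × 7.3684 = 0.139 × 1.0580 × 7.3684 = 1.0836.
T = exp(−1.0836) = 0.3384.

0.338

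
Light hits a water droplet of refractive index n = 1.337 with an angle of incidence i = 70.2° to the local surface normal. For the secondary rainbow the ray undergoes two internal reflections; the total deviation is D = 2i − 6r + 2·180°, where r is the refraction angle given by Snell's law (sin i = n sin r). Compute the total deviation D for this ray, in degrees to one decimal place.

sin r = sin 70.2° / 1.337 = 0.9409/1.337 = 0.7037; r = 44.73°.
D = 2·70.2° − 6·44.73° + 2·180° = 140.40° − 268.36° + 360° = 232.04°.

232.0°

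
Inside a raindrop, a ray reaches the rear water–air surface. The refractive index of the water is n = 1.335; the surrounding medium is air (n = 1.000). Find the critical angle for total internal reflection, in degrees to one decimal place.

48.5°

sin θ_c = n_air / n = 1.000 / 1.335 = 0.7491.
θ_c = arcsin(0.7491) = 48.51°.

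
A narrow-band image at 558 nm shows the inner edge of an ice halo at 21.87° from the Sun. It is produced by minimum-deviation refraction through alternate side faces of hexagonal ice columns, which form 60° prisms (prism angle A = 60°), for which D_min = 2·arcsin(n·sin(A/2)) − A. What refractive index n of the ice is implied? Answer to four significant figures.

1.310

Rearranging: n = sin((D_min + A)/2) / sin(A/2).
(D_min + A)/2 = (21.87° + 60°)/2 = 40.935°.
n = sin 40.935° / sin 30° = 0.6552 / 0.5000 = 1.3104.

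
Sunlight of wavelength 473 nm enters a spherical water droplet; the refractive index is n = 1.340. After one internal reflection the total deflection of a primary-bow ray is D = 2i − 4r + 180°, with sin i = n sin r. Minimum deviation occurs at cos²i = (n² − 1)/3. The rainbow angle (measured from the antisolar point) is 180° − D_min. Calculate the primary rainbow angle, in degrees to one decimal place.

41.1°

cos²i = (1.79560 − 1)/3 = 0.26520; i = arccos(0.51498) = 59.004°.
sin r = sin 59.004°/1.340 = 0.63971; r = 39.770°.
D_min = 2·59.004° − 4·39.770° + 180° = 138.929°.
Rainbow angle = 180° − D_min = 41.071°.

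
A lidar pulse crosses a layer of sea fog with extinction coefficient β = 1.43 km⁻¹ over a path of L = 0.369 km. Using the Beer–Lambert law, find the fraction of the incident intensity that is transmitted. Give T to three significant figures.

τ = β·L = 1.43 × 0.369 = 0.5277.
T = exp(−0.5277) = 0.5900.

0.590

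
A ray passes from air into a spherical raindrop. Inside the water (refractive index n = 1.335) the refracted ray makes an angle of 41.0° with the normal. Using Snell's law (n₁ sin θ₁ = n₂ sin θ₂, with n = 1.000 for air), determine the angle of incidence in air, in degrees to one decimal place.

Snell: sin θ_i = n · sin θ_r = 1.335 × sin 41.0° = 1.335 × 0.6561 = 0.8758.
θ_i = arcsin(0.8758) = 61.14°.

61.1°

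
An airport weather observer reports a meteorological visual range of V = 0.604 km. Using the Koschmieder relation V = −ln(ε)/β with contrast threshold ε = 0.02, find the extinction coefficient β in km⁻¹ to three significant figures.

β = −ln(0.02) / V = 3.912 / 0.604 = 6.4769 km⁻¹.

6.48 km⁻¹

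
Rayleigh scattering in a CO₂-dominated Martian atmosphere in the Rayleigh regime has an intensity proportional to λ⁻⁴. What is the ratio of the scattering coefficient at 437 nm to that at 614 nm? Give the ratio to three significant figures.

3.90

Rayleigh scattering ∝ λ⁻⁴, so the ratio of coefficients is the inverse fourth power of the wavelength ratio.
σ(437)/σ(614) = (614/437)⁴ = (1.4050)⁴ = 3.897.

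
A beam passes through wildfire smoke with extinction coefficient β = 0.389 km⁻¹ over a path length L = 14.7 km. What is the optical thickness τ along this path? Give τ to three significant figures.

5.72

τ = β·L = 0.389 × 14.7 = 5.7183.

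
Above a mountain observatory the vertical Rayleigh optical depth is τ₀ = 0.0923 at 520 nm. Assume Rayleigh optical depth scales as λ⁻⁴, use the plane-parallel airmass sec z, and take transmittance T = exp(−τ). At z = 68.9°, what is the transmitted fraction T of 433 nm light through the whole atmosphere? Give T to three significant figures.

0.587

sec 68.9° = 2.7778.
τ = 0.0923 × (520/433)⁴ × 2.7778 = 0.0923 × 2.0800 × 2.7778 = 0.5333.
T = exp(−0.5333) = 0.5867.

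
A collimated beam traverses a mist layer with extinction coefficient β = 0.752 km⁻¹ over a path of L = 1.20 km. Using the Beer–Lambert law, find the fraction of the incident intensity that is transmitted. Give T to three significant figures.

τ = β·L = 0.752 × 1.20 = 0.9024.
T = exp(−0.9024) = 0.4056.

0.406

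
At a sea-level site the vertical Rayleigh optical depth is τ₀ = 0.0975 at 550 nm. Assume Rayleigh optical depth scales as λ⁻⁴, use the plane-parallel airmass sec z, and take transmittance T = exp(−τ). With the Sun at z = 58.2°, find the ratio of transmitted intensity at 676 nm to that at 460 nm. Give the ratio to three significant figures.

1.35

Airmass: sec 58.2° = 1.8977.
τ(676 nm) = 0.0975 × (550/676)⁴ × 1.8977 = 0.0975 × 0.4382 × 1.8977 = 0.0811.
τ(460 nm) = 0.0975 × (550/460)⁴ × 1.8977 = 0.0975 × 2.0437 × 1.8977 = 0.3781.
T(676)/T(460) = exp(τ_B − τ_A) = exp(0.2971) = 1.3459.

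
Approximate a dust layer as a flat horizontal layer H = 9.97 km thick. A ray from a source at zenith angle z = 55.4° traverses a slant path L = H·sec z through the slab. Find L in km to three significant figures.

17.6 km

sec z = 1/cos 55.4° = 1.7610.
L = 9.97 × 1.7610 = 17.558 km.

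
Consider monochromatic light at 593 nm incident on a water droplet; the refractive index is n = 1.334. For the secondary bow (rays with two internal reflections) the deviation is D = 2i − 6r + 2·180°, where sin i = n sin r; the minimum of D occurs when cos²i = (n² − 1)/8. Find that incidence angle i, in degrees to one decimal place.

71.8°

cos²i = (1.334² − 1)/8 = (1.77956 − 1)/8 = 0.09744.
cos i = 0.31216, so i = 71.810°.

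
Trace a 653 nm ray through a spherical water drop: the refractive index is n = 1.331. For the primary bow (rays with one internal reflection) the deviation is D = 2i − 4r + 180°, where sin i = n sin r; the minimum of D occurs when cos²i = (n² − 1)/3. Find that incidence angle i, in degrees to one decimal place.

cos²i = (1.331² − 1)/3 = (1.77156 − 1)/3 = 0.25719.
cos i = 0.50714, so i = 59.527°.

59.5°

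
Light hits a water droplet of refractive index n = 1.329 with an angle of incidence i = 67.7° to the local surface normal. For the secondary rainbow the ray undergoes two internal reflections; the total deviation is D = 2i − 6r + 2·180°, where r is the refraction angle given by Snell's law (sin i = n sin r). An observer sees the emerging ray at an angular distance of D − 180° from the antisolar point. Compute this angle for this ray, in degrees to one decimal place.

50.7°

sin r = sin 67.7° / 1.329 = 0.9252/1.329 = 0.6962; r = 44.12°.
D = 2·67.7° − 6·44.12° + 2·180° = 135.40° − 264.72° + 360° = 230.68°.
Angle from antisolar point = D − 180° = 50.68°.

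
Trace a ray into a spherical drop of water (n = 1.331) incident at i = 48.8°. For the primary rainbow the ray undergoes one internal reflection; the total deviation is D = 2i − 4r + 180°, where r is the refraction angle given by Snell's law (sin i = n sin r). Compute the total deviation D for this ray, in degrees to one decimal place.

sin r = sin 48.8° / 1.331 = 0.7524/1.331 = 0.5653; r = 34.42°.
D = 2·48.8° − 4·34.42° + 180° = 97.60° − 137.69° + 180° = 139.91°.

139.9°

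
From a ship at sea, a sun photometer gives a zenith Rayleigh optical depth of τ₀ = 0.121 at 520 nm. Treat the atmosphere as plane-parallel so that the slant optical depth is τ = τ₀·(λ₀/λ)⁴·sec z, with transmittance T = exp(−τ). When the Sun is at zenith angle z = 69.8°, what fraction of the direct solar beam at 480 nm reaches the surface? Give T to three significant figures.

sec 69.8° = 2.8960.
τ = 0.121 × (520/480)⁴ × 2.8960 = 0.121 × 1.3774 × 2.8960 = 0.4827.
T = exp(−0.4827) = 0.6171.

0.617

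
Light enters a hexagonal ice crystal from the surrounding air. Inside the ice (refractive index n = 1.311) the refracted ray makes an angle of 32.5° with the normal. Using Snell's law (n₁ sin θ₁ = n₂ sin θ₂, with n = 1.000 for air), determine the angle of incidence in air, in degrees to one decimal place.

Snell: sin θ_i = n · sin θ_r = 1.311 × sin 32.5° = 1.311 × 0.5373 = 0.7044.
θ_i = arcsin(0.7044) = 44.78°.

44.8°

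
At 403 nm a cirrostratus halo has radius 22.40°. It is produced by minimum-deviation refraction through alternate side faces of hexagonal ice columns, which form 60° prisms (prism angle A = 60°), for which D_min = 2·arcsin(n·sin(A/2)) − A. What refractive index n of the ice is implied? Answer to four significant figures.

Rearranging: n = sin((D_min + A)/2) / sin(A/2).
(D_min + A)/2 = (22.40° + 60°)/2 = 41.200°.
n = sin 41.200° / sin 30° = 0.6587 / 0.5000 = 1.3174.

1.317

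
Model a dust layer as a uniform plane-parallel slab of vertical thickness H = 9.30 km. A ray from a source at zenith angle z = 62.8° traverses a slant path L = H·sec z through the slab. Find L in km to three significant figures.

20.3 km

sec z = 1/cos 62.8° = 2.1877.
L = 9.30 × 2.1877 = 20.346 km.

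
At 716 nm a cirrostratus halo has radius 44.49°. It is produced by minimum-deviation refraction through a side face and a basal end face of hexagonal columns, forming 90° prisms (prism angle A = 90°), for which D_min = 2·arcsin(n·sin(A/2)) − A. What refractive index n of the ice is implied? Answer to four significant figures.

Rearranging: n = sin((D_min + A)/2) / sin(A/2).
(D_min + A)/2 = (44.49° + 90°)/2 = 67.245°.
n = sin 67.245° / sin 45° = 0.9222 / 0.7071 = 1.3041.

1.304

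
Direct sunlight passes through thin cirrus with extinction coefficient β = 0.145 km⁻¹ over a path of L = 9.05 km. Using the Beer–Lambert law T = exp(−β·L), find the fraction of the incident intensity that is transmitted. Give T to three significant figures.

τ = β·L = 0.145 × 9.05 = 1.3122.
T = exp(−1.3122) = 0.2692.

0.269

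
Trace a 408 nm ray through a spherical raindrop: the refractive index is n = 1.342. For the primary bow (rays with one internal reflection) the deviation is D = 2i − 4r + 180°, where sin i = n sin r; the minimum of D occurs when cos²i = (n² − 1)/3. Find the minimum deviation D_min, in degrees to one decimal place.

cos²i = (1.80096 − 1)/3 = 0.26699; i = arccos(0.51671) = 58.888°.
sin r = sin 58.888°/1.342 = 0.63797; r = 39.641°.
D_min = 2·58.888° − 4·39.641° + 180° = 139.213°.

139.2°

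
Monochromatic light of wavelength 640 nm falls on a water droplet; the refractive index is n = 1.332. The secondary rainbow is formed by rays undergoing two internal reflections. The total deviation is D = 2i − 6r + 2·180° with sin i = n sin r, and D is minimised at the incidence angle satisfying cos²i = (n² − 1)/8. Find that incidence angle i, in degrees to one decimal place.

71.9°

cos²i = (1.332² − 1)/8 = (1.77422 − 1)/8 = 0.09678.
cos i = 0.31109, so i = 71.875°.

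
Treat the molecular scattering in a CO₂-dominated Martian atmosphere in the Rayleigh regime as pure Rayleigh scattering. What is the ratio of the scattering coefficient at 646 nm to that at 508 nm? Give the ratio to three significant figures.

0.382

Rayleigh scattering ∝ λ⁻⁴, so the ratio of coefficients is the inverse fourth power of the wavelength ratio.
σ(646)/σ(508) = (508/646)⁴ = (0.7864)⁴ = 0.3824.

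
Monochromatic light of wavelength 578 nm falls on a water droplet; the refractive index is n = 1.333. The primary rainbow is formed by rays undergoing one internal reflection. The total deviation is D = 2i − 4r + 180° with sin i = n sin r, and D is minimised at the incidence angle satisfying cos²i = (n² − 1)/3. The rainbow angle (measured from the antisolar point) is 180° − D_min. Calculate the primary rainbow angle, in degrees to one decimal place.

cos²i = (1.77689 − 1)/3 = 0.25896; i = arccos(0.50888) = 59.410°.
sin r = sin 59.410°/1.333 = 0.64579; r = 40.225°.
D_min = 2·59.410° − 4·40.225° + 180° = 137.922°.
Rainbow angle = 180° − D_min = 42.078°.

42.1°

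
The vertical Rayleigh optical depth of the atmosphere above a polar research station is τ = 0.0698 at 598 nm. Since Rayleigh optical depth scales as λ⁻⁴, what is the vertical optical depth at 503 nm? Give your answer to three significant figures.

τ(503 nm) = τ(598 nm) × (598/503)⁴ = 0.0698 × (1.1889)⁴ = 0.0698 × 1.9977 = 0.1394.

0.139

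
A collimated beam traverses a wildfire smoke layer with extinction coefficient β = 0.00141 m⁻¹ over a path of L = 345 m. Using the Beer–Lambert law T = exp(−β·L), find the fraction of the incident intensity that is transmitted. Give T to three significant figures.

0.615

τ = β·L = 0.00141 × 345 = 0.4864.
T = exp(−0.4864) = 0.6148.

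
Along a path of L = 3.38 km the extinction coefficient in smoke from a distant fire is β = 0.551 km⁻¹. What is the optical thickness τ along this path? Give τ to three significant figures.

1.86

τ = β·L = 0.551 × 3.38 = 1.8624.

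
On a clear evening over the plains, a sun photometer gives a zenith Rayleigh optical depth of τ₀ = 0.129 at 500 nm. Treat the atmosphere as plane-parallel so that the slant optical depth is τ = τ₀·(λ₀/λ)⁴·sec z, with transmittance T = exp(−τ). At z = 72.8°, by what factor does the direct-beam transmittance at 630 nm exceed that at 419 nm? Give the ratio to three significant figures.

Airmass: sec 72.8° = 3.3817.
τ(630 nm) = 0.129 × (500/630)⁴ × 3.3817 = 0.129 × 0.3968 × 3.3817 = 0.1731.
τ(419 nm) = 0.129 × (500/419)⁴ × 3.3817 = 0.129 × 2.0278 × 3.3817 = 0.8846.
T(630)/T(419) = exp(τ_B − τ_A) = exp(0.7115) = 2.0371.

2.04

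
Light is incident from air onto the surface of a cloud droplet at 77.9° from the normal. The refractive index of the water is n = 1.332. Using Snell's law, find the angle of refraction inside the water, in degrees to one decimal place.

Snell: sin θ_r = sin θ_i / n = sin 77.9° / 1.332 = 0.9778 / 1.332 = 0.7341.
θ_r = arcsin(0.7341) = 47.23°.

47.2°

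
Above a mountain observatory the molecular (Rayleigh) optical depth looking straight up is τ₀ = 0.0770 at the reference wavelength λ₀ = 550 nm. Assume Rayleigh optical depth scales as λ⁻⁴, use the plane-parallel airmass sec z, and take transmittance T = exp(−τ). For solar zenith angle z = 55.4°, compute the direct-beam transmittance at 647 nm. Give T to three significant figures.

0.932

sec 55.4° = 1.7610.
τ = 0.0770 × (550/647)⁴ × 1.7610 = 0.0770 × 0.5222 × 1.7610 = 0.0708.
T = exp(−0.0708) = 0.9316.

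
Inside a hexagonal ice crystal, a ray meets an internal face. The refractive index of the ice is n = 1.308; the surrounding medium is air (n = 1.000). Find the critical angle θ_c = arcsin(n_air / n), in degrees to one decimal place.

sin θ_c = n_air / n = 1.000 / 1.308 = 0.7645.
θ_c = arcsin(0.7645) = 49.86°.

49.9°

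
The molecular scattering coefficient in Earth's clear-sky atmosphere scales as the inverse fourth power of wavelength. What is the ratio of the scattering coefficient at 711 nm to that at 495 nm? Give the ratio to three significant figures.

Rayleigh scattering ∝ λ⁻⁴, so the ratio of coefficients is the inverse fourth power of the wavelength ratio.
σ(711)/σ(495) = (495/711)⁴ = (0.6962)⁴ = 0.2349.

0.235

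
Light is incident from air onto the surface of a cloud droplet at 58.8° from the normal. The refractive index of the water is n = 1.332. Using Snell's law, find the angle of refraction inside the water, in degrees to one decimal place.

Snell: sin θ_r = sin θ_i / n = sin 58.8° / 1.332 = 0.8554 / 1.332 = 0.6422.
θ_r = arcsin(0.6422) = 39.95°.

40.0°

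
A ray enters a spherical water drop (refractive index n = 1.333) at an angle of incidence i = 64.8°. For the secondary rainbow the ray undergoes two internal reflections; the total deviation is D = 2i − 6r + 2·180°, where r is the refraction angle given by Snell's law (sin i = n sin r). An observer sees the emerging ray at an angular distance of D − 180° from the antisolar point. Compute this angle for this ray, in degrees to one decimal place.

sin r = sin 64.8° / 1.333 = 0.9048/1.333 = 0.6788; r = 42.75°.
D = 2·64.8° − 6·42.75° + 2·180° = 129.60° − 256.49° + 360° = 233.11°.
Angle from antisolar point = D − 180° = 53.11°.

53.1°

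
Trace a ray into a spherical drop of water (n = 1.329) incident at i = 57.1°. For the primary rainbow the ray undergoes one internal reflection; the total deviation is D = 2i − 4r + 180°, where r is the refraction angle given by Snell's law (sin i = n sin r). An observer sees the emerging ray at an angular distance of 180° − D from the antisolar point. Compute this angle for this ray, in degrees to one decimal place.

42.5°

sin r = sin 57.1° / 1.329 = 0.8396/1.329 = 0.6318; r = 39.18°.
D = 2·57.1° − 4·39.18° + 180° = 114.20° − 156.72° + 180° = 137.48°.
Angle from antisolar point = 180° − D = 42.52°.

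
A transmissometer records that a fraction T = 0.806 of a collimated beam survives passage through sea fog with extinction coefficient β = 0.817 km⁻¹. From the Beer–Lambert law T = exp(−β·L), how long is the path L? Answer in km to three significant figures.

0.264 km

Beer–Lambert: T = exp(−βL) ⇒ L = −ln(T)/β = −ln(0.806)/0.817 = 0.2157/0.817 = 0.264 km.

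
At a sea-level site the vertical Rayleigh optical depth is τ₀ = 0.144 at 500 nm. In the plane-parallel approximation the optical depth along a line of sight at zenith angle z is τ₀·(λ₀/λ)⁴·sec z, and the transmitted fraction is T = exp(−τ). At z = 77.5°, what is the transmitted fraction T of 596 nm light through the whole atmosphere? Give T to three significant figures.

sec 77.5° = 4.6202.
τ = 0.144 × (500/596)⁴ × 4.6202 = 0.144 × 0.4953 × 4.6202 = 0.3295.
T = exp(−0.3295) = 0.7192.

0.719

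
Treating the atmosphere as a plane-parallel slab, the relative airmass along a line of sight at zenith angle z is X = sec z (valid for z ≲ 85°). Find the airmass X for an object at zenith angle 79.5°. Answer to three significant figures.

X = sec z = 1/cos 79.5° = 1/0.1822 = 5.4874.

5.49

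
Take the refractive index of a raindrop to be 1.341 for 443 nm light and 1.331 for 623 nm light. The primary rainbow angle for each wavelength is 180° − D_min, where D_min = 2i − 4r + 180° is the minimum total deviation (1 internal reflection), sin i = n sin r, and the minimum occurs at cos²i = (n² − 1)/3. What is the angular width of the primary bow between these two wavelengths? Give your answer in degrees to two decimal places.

At 443 nm (n = 1.341): cos²i = 0.26609 → i = 58.946°, r = 39.705°, D_min = 139.071°, rainbow angle = 40.929°.
At 623 nm (n = 1.331): cos²i = 0.25719 → i = 59.527°, r = 40.356°, D_min = 137.630°, rainbow angle = 42.370°.
Angular width = |40.929° − 42.370°| = 1.441°.

1.44°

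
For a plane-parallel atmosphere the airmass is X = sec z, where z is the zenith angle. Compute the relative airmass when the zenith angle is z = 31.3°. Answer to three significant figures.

1.17

X = sec z = 1/cos 31.3° = 1/0.8545 = 1.1703.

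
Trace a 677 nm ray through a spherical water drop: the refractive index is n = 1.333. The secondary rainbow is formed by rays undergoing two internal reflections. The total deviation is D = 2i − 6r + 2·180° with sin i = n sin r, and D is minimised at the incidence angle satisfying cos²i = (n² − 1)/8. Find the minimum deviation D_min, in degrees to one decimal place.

230.9°

cos²i = (1.77689 − 1)/8 = 0.09711; i = arccos(0.31163) = 71.843°.
sin r = sin 71.843°/1.333 = 0.71283; r = 45.466°.
D_min = 2·71.843° − 6·45.466° + 360° = 230.891°.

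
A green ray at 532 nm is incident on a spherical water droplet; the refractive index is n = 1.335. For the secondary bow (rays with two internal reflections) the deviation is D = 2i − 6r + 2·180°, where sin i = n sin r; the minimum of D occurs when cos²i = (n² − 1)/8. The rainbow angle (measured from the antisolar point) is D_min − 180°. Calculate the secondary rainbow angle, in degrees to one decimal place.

cos²i = (1.78222 − 1)/8 = 0.09778; i = arccos(0.31269) = 71.778°.
sin r = sin 71.778°/1.335 = 0.71150; r = 45.357°.
D_min = 2·71.778° − 6·45.357° + 360° = 231.414°.
Rainbow angle = D_min − 180° = 51.414°.

51.4°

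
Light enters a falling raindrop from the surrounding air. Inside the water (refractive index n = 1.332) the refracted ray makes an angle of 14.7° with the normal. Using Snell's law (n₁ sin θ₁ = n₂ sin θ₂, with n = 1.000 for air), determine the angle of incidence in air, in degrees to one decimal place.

Snell: sin θ_i = n · sin θ_r = 1.332 × sin 14.7° = 1.332 × 0.2538 = 0.3380.
θ_i = arcsin(0.3380) = 19.76°.

19.8°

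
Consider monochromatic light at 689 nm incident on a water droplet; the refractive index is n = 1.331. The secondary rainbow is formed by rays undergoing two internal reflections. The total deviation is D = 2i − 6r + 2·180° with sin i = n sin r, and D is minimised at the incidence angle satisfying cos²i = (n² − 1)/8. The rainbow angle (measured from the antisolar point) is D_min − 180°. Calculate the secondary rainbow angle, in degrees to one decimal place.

50.4°

cos²i = (1.77156 − 1)/8 = 0.09645; i = arccos(0.31056) = 71.907°.
sin r = sin 71.907°/1.331 = 0.71417; r = 45.575°.
D_min = 2·71.907° − 6·45.575° + 360° = 230.365°.
Rainbow angle = D_min − 180° = 50.365°.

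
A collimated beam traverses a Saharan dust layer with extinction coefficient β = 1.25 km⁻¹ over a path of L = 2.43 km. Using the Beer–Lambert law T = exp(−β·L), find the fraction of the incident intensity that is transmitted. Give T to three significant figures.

τ = β·L = 1.25 × 2.43 = 3.0375.
T = exp(−3.0375) = 0.0480.

0.0480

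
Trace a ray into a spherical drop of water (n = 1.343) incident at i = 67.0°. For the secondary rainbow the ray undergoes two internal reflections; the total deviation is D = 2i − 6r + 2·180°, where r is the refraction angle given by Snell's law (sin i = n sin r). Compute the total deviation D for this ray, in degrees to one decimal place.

sin r = sin 67.0° / 1.343 = 0.9205/1.343 = 0.6854; r = 43.27°.
D = 2·67.0° − 6·43.27° + 2·180° = 134.00° − 259.61° + 360° = 234.39°.

234.4°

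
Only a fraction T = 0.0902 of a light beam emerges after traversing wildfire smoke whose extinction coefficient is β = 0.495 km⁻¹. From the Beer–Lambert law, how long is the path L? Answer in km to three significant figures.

Beer–Lambert: T = exp(−βL) ⇒ L = −ln(T)/β = −ln(0.0902)/0.495 = 2.4057/0.495 = 4.86 km.

4.86 km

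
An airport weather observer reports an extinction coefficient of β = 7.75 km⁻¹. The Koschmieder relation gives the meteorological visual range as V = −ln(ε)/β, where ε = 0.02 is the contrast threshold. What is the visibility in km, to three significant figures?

0.505 km

V = −ln(0.02) / 7.75 = 3.912 / 7.75 = 0.5048 km.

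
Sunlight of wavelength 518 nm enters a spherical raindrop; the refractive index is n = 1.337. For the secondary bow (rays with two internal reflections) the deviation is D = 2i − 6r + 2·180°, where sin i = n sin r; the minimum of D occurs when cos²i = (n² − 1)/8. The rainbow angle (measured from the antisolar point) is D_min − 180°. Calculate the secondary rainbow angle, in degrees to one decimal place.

51.9°

cos²i = (1.78757 − 1)/8 = 0.09845; i = arccos(0.31376) = 71.714°.
sin r = sin 71.714°/1.337 = 0.71017; r = 45.249°.
D_min = 2·71.714° − 6·45.249° + 360° = 231.934°.
Rainbow angle = D_min − 180° = 51.934°.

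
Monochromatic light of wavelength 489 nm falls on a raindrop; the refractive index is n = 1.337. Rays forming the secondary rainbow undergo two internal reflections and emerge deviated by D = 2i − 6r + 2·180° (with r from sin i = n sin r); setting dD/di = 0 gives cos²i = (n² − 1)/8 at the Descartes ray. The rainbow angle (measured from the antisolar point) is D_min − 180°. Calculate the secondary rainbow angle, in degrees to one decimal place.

51.9°

cos²i = (1.78757 − 1)/8 = 0.09845; i = arccos(0.31376) = 71.714°.
sin r = sin 71.714°/1.337 = 0.71017; r = 45.249°.
D_min = 2·71.714° − 6·45.249° + 360° = 231.934°.
Rainbow angle = D_min − 180° = 51.934°.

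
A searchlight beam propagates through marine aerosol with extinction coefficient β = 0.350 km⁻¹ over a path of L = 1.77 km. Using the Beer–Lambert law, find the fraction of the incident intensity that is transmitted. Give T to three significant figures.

0.538

τ = β·L = 0.350 × 1.77 = 0.6195.
T = exp(−0.6195) = 0.5382.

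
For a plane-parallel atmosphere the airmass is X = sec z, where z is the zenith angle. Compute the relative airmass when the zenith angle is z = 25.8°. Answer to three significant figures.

X = sec z = 1/cos 25.8° = 1/0.9003 = 1.1107.

1.11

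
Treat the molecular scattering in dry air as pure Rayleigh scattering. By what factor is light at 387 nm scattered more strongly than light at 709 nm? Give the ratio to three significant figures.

Rayleigh scattering ∝ λ⁻⁴, so the ratio of coefficients is the inverse fourth power of the wavelength ratio.
σ(387)/σ(709) = (709/387)⁴ = (1.8320)⁴ = 11.27.

11.3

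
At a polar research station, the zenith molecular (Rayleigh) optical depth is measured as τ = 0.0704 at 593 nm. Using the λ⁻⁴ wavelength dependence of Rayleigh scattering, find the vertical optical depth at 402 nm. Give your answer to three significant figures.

0.333

τ(402 nm) = τ(593 nm) × (593/402)⁴ = 0.0704 × (1.4751)⁴ = 0.0704 × 4.7349 = 0.3333.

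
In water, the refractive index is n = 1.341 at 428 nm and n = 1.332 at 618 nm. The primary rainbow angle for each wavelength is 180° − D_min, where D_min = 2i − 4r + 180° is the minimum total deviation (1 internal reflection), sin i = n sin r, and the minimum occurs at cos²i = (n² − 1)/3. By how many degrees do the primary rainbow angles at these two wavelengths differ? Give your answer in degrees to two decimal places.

At 428 nm (n = 1.341): cos²i = 0.26609 → i = 58.946°, r = 39.705°, D_min = 139.071°, rainbow angle = 40.929°.
At 618 nm (n = 1.332): cos²i = 0.25807 → i = 59.469°, r = 40.290°, D_min = 137.776°, rainbow angle = 42.224°.
Angular width = |40.929° − 42.224°| = 1.295°.

1.29°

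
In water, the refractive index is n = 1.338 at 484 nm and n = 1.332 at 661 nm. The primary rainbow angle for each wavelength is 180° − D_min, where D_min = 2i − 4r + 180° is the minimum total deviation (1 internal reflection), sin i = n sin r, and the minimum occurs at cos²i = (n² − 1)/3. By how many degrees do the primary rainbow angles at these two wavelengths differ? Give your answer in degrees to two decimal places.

0.87°

At 484 nm (n = 1.338): cos²i = 0.26341 → i = 59.120°, r = 39.899°, D_min = 138.643°, rainbow angle = 41.357°.
At 661 nm (n = 1.332): cos²i = 0.25807 → i = 59.469°, r = 40.290°, D_min = 137.776°, rainbow angle = 42.224°.
Angular width = |41.357° − 42.224°| = 0.867°.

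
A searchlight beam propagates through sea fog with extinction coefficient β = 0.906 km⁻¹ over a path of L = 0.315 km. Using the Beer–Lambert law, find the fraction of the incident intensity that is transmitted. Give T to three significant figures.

0.752

τ = β·L = 0.906 × 0.315 = 0.2854.
T = exp(−0.2854) = 0.7517.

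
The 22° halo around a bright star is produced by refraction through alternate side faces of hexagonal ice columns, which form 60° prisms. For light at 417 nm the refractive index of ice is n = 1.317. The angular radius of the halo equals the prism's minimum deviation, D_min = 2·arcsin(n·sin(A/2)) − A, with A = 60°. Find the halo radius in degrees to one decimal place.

n·sin(A/2) = 1.317 × sin 30° = 1.317 × 0.5000 = 0.6585.
D_min = 2·arcsin(0.6585) − 60° = 2 × 41.186° − 60° = 22.371°.

22.4°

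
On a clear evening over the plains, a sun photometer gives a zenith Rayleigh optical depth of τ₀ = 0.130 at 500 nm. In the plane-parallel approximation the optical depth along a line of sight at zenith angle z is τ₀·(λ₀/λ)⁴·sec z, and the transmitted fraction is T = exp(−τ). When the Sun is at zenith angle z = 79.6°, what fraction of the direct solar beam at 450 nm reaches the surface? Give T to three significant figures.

0.334

sec 79.6° = 5.5396.
τ = 0.130 × (500/450)⁴ × 5.5396 = 0.130 × 1.5242 × 5.5396 = 1.0976.
T = exp(−1.0976) = 0.3337.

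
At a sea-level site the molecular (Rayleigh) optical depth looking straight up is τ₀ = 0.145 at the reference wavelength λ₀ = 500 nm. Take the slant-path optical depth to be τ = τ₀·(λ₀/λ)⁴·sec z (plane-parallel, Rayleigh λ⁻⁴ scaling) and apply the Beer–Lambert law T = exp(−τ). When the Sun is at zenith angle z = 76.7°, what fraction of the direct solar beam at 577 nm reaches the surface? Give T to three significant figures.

sec 76.7° = 4.3469.
τ = 0.145 × (500/577)⁴ × 4.3469 = 0.145 × 0.5639 × 4.3469 = 0.3554.
T = exp(−0.3554) = 0.7009.

0.701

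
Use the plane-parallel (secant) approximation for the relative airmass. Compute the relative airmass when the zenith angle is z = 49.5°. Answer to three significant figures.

1.54

X = sec z = 1/cos 49.5° = 1/0.6494 = 1.5398.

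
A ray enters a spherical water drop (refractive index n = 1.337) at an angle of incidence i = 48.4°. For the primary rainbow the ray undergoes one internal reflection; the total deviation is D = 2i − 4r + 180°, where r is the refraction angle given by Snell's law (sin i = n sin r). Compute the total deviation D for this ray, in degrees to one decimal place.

140.8°

sin r = sin 48.4° / 1.337 = 0.7478/1.337 = 0.5593; r = 34.01°.
D = 2·48.4° − 4·34.01° + 180° = 96.80° − 136.03° + 180° = 140.77°.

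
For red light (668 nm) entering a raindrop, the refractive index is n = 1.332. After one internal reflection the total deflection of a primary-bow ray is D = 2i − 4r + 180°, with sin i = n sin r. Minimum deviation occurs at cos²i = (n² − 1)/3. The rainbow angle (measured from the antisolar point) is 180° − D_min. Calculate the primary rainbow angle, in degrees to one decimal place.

cos²i = (1.77422 − 1)/3 = 0.25807; i = arccos(0.50801) = 59.469°.
sin r = sin 59.469°/1.332 = 0.64666; r = 40.290°.
D_min = 2·59.469° − 4·40.290° + 180° = 137.776°.
Rainbow angle = 180° − D_min = 42.224°.

42.2°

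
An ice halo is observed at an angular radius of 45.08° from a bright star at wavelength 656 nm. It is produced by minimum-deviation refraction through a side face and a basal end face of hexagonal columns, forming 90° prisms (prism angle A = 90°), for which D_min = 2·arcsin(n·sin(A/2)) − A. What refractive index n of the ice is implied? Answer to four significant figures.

Rearranging: n = sin((D_min + A)/2) / sin(A/2).
(D_min + A)/2 = (45.08° + 90°)/2 = 67.540°.
n = sin 67.540° / sin 45° = 0.9241 / 0.7071 = 1.3069.

1.307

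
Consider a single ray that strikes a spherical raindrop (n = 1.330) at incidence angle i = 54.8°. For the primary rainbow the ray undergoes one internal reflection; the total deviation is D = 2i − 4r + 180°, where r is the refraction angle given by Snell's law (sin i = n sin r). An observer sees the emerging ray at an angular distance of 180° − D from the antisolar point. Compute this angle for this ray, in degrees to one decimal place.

sin r = sin 54.8° / 1.330 = 0.8171/1.330 = 0.6144; r = 37.91°.
D = 2·54.8° − 4·37.91° + 180° = 109.60° − 151.63° + 180° = 137.97°.
Angle from antisolar point = 180° − D = 42.03°.

42.0°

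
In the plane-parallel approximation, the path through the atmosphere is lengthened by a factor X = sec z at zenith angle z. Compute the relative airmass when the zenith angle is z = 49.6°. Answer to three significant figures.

X = sec z = 1/cos 49.6° = 1/0.6481 = 1.5429.

1.54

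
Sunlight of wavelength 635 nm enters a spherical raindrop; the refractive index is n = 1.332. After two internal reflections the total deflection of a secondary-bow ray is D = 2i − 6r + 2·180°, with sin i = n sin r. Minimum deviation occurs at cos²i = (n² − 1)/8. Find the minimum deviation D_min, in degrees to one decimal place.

230.6°

cos²i = (1.77422 − 1)/8 = 0.09678; i = arccos(0.31109) = 71.875°.
sin r = sin 71.875°/1.332 = 0.71350; r = 45.520°.
D_min = 2·71.875° − 6·45.520° + 360° = 230.628°.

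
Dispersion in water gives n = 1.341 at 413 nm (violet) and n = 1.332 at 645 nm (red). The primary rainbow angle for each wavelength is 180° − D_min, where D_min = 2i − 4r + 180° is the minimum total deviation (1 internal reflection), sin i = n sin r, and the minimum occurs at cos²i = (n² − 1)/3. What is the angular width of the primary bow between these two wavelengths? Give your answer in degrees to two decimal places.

At 413 nm (n = 1.341): cos²i = 0.26609 → i = 58.946°, r = 39.705°, D_min = 139.071°, rainbow angle = 40.929°.
At 645 nm (n = 1.332): cos²i = 0.25807 → i = 59.469°, r = 40.290°, D_min = 137.776°, rainbow angle = 42.224°.
Angular width = |40.929° − 42.224°| = 1.295°.

1.29°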